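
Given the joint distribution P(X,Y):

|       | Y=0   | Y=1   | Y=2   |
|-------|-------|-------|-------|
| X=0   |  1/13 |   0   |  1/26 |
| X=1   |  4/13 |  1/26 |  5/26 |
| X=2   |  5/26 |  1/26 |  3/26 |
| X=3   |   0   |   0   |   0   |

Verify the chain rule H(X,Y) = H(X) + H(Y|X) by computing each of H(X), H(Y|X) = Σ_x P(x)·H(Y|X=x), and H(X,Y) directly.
H(X) = 1.3702 bits, H(Y|X) = 1.2543 bits, H(X,Y) = 2.6245 bits

Marginal of X (row sums):
  P(X=0) = 1/13 + 0 + 1/26 = 3/26
  P(X=1) = 4/13 + 1/26 + 5/26 = 7/13
  P(X=2) = 5/26 + 1/26 + 3/26 = 9/26
  P(X=3) = 0 + 0 + 0 = 0
H(X) = -[(3/26)·log₂(3/26) + (7/13)·log₂(7/13) + (9/26)·log₂(9/26)]   (outcomes with P = 0 contribute 0)
  = 0.3595 + 0.4809 + 0.5298 = 1.3702 bits

H(Y|X) = Σ_x P(x)·H(Y|X=x):
  X=0: P(X=0) = 3/26, P(Y|X=0) = (2/3, 0, 1/3) → H(Y|X=0) = 0.9183
  X=1: P(X=1) = 7/13, P(Y|X=1) = (4/7, 1/14, 5/14) → H(Y|X=1) = 1.2638
  X=2: P(X=2) = 9/26, P(Y|X=2) = (5/9, 1/9, 1/3) → H(Y|X=2) = 1.3516
  X=3: P(X=3) = 0 → contributes 0
H(Y|X) = (3/26)·0.9183 + (7/13)·1.2638 + (9/26)·1.3516 = 1.2543 bits

H(X,Y) = -Σ_{x,y} P(x,y) log₂ P(x,y). Per-cell terms -P(x,y)·log₂P(x,y):
  X=0: 0.2846, 0.0000, 0.1808
  X=1: 0.5232, 0.1808, 0.4574
  X=2: 0.4574, 0.1808, 0.3595
  X=3: 0.0000, 0.0000, 0.0000
  (cells with P = 0 contribute 0)
Sum of the 12 terms: H(X,Y) = 2.6245 bits

Chain rule check:
  H(X) + H(Y|X) = 1.3702 + 1.2543 = 2.6245 bits
  H(X,Y) = 2.6245 bits
✓ Chain rule verified.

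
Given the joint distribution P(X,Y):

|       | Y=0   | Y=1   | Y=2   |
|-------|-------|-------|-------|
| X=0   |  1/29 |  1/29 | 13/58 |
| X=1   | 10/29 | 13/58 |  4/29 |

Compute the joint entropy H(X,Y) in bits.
2.2261 bits

H(X,Y) = -Σ_{x,y} P(x,y) log₂ P(x,y). Per-cell terms -P(x,y)·log₂P(x,y):
  X=0: 0.1675, 0.1675, 0.4836
  X=1: 0.5297, 0.4836, 0.3942
Sum of the 6 terms: H(X,Y) = 2.2261 bits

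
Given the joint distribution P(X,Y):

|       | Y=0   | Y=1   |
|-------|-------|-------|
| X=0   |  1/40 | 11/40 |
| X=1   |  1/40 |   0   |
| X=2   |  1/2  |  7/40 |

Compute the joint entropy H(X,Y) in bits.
1.7183 bits

H(X,Y) = -Σ_{x,y} P(x,y) log₂ P(x,y). Per-cell terms -P(x,y)·log₂P(x,y):
  X=0: 0.1330, 0.5122
  X=1: 0.1330, 0.0000
  X=2: 0.5000, 0.4401
  (cells with P = 0 contribute 0)
Sum of the 6 terms: H(X,Y) = 1.7183 bits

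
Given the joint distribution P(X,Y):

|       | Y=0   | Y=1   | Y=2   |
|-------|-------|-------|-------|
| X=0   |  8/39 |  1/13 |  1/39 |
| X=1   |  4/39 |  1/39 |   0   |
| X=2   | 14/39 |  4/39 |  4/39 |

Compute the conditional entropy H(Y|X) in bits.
1.1969 bits

H(Y|X) = H(X,Y) - H(X)

H(X,Y) = -Σ_{x,y} P(x,y) log₂ P(x,y). Per-cell terms -P(x,y)·log₂P(x,y):
  X=0: 0.468800, 0.284649, 0.135523
  X=1: 0.336964, 0.135523, 0.000000
  X=2: 0.530581, 0.336964, 0.336964
  (cells with P = 0 contribute 0)
Sum of the 9 terms: H(X,Y) = 2.56597 bits

Marginal of X (row sums):
  P(X=0) = 8/39 + 1/13 + 1/39 = 4/13
  P(X=1) = 4/39 + 1/39 + 0 = 5/39
  P(X=2) = 14/39 + 4/39 + 4/39 = 22/39
H(X) = -[(4/13)·log₂(4/13) + (5/39)·log₂(5/39) + (22/39)·log₂(22/39)]
  = 0.523212 + 0.379933 + 0.465932 = 1.36908 bits

H(Y|X) = H(X,Y) - H(X) = 2.56597 - 1.36908 = 1.1969 bits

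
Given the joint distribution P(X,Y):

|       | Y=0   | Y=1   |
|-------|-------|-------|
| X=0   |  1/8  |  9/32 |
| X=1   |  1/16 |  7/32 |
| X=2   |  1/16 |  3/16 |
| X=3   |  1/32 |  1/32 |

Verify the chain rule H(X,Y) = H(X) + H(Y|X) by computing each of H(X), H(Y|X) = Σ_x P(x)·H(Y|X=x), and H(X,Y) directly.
H(X) = 1.7927 bits, H(Y|X) = 0.8420 bits, H(X,Y) = 2.6347 bits

Marginal of X (row sums):
  P(X=0) = 1/8 + 9/32 = 13/32
  P(X=1) = 1/16 + 7/32 = 9/32
  P(X=2) = 1/16 + 3/16 = 1/4
  P(X=3) = 1/32 + 1/32 = 1/16
H(X) = -[(13/32)·log₂(13/32) + (9/32)·log₂(9/32) + (1/4)·log₂(1/4) + (1/16)·log₂(1/16)]
  = 0.52795 + 0.51471 + 0.50000 + 0.25000 = 1.7927 bits

H(Y|X) = Σ_x P(x)·H(Y|X=x):
  X=0: P(X=0) = 13/32, P(Y|X=0) = (4/13, 9/13) → H(Y|X=0) = 0.89049
  X=1: P(X=1) = 9/32, P(Y|X=1) = (2/9, 7/9) → H(Y|X=1) = 0.76420
  X=2: P(X=2) = 1/4, P(Y|X=2) = (1/4, 3/4) → H(Y|X=2) = 0.81128
  X=3: P(X=3) = 1/16, P(Y|X=3) = (1/2, 1/2) → H(Y|X=3) = 1.00000
H(Y|X) = (13/32)·0.89049 + (9/32)·0.76420 + (1/4)·0.81128 + (1/16)·1.00000 = 0.8420 bits

H(X,Y) = -Σ_{x,y} P(x,y) log₂ P(x,y). Per-cell terms -P(x,y)·log₂P(x,y):
  X=0: 0.37500, 0.51471
  X=1: 0.25000, 0.47964
  X=2: 0.25000, 0.45282
  X=3: 0.15625, 0.15625
Sum of the 8 terms: H(X,Y) = 2.6347 bits

Chain rule check:
  H(X) + H(Y|X) = 1.7927 + 0.8420 = 2.6347 bits
  H(X,Y) = 2.6347 bits
✓ Chain rule verified.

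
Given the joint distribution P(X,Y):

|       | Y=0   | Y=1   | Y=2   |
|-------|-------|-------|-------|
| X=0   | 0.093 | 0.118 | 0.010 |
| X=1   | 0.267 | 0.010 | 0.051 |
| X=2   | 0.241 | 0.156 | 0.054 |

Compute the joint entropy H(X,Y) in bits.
2.6833 bits

H(X,Y) = -Σ_{x,y} P(x,y) log₂ P(x,y). Per-cell terms -P(x,y)·log₂P(x,y):
  X=0: 0.31868, 0.36381, 0.06644
  X=1: 0.50866, 0.06644, 0.21896
  X=2: 0.49475, 0.41814, 0.22739
Sum of the 9 terms: H(X,Y) = 2.6833 bits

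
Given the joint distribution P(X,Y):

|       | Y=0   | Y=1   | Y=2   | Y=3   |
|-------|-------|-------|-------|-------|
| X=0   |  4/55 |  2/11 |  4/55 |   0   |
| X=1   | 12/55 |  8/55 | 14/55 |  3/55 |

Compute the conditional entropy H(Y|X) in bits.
1.7002 bits

H(Y|X) = H(X,Y) - H(X)

H(X,Y) = -Σ_{x,y} P(x,y) log₂ P(x,y). Per-cell terms -P(x,y)·log₂P(x,y):
  X=0: 0.27501, 0.44717, 0.27501, 0.00000
  X=1: 0.47921, 0.40456, 0.50247, 0.22889
  (cells with P = 0 contribute 0)
Sum of the 8 terms: H(X,Y) = 2.6123 bits

Marginal of X (row sums):
  P(X=0) = 4/55 + 2/11 + 4/55 + 0 = 18/55
  P(X=1) = 12/55 + 8/55 + 14/55 + 3/55 = 37/55
H(X) = -[(18/55)·log₂(18/55) + (37/55)·log₂(37/55)]
  = 0.52738 + 0.38474 = 0.9121 bits

H(Y|X) = H(X,Y) - H(X) = 2.6123 - 0.9121 = 1.7002 bits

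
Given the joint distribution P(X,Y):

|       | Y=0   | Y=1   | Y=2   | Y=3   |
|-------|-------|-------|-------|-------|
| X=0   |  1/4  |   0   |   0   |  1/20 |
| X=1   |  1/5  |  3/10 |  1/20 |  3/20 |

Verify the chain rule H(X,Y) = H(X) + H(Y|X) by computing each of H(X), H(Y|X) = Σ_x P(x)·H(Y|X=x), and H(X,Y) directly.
H(X) = 0.8813 bits, H(Y|X) = 1.4469 bits, H(X,Y) = 2.3282 bits

Marginal of X (row sums):
  P(X=0) = 1/4 + 0 + 0 + 1/20 = 3/10
  P(X=1) = 1/5 + 3/10 + 1/20 + 3/20 = 7/10
H(X) = -[(3/10)·log₂(3/10) + (7/10)·log₂(7/10)]
  = 0.52109 + 0.36020 = 0.8813 bits

H(Y|X) = Σ_x P(x)·H(Y|X=x):
  X=0: P(X=0) = 3/10, P(Y|X=0) = (5/6, 0, 0, 1/6) → H(Y|X=0) = 0.65002
  X=1: P(X=1) = 7/10, P(Y|X=1) = (2/7, 3/7, 1/14, 3/14) → H(Y|X=1) = 1.78845
H(Y|X) = (3/10)·0.65002 + (7/10)·1.78845 = 1.4469 bits

H(X,Y) = -Σ_{x,y} P(x,y) log₂ P(x,y). Per-cell terms -P(x,y)·log₂P(x,y):
  X=0: 0.50000, 0.00000, 0.00000, 0.21610
  X=1: 0.46439, 0.52109, 0.21610, 0.41054
  (cells with P = 0 contribute 0)
Sum of the 8 terms: H(X,Y) = 2.3282 bits

Chain rule check:
  H(X) + H(Y|X) = 0.8813 + 1.4469 = 2.3282 bits
  H(X,Y) = 2.3282 bits
✓ Chain rule verified.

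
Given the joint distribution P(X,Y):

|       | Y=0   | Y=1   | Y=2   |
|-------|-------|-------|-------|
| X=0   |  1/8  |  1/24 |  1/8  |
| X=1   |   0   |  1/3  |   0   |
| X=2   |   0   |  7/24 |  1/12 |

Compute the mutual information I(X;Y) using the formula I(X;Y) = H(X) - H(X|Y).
0.5273 bits

I(X;Y) = H(X) - H(X|Y)

Marginal of X (row sums):
  P(X=0) = 1/8 + 1/24 + 1/8 = 7/24
  P(X=1) = 0 + 1/3 + 0 = 1/3
  P(X=2) = 0 + 7/24 + 1/12 = 3/8
H(X) = -[(7/24)·log₂(7/24) + (1/3)·log₂(1/3) + (3/8)·log₂(3/8)]
  = 0.518469 + 0.528321 + 0.530639 = 1.57743 bits

Marginal of Y (column sums):
  P(Y=0) = 1/8 + 0 + 0 = 1/8
  P(Y=1) = 1/24 + 1/3 + 7/24 = 2/3
  P(Y=2) = 1/8 + 0 + 1/12 = 5/24
H(X|Y) = Σ_y P(y)·H(X|Y=y):
  Y=0: P(Y=0) = 1/8, P(X|Y=0) = (1, 0, 0) → H(X|Y=0) = 0.000000
  Y=1: P(Y=1) = 2/3, P(X|Y=1) = (1/16, 1/2, 7/16) → H(X|Y=1) = 1.271782
  Y=2: P(Y=2) = 5/24, P(X|Y=2) = (3/5, 0, 2/5) → H(X|Y=2) = 0.970951
H(X|Y) = (1/8)·0.000000 + (2/3)·1.271782 + (5/24)·0.970951 = 1.05014 bits

I(X;Y) = H(X) - H(X|Y) = 1.57743 - 1.05014 = 0.5273 bits

Cross-check via I(X;Y) = H(X) + H(Y) - H(X,Y): computing H(Y) from the column sums and H(X,Y) from the 9 cells in the same way gives H(Y) = 1.23644 bits and H(X,Y) = 2.28658 bits, so
I(X;Y) = 1.57743 + 1.23644 - 2.28658 = 0.5273 bits ✓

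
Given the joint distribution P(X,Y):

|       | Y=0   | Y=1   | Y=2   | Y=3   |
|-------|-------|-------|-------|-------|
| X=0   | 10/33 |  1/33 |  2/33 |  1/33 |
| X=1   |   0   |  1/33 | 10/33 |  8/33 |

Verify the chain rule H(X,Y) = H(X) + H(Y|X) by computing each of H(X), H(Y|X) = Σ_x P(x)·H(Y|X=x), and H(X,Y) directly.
H(X) = 0.9834 bits, H(Y|X) = 1.2598 bits, H(X,Y) = 2.2432 bits

Marginal of X (row sums):
  P(X=0) = 10/33 + 1/33 + 2/33 + 1/33 = 14/33
  P(X=1) = 0 + 1/33 + 10/33 + 8/33 = 19/33
H(X) = -[(14/33)·log₂(14/33) + (19/33)·log₂(19/33)]
  = 0.524805 + 0.458572 = 0.9834 bits

H(Y|X) = Σ_x P(x)·H(Y|X=x):
  X=0: P(X=0) = 14/33, P(Y|X=0) = (5/7, 1/14, 1/7, 1/14) → H(Y|X=0) = 1.291692
  X=1: P(X=1) = 19/33, P(Y|X=1) = (0, 1/19, 10/19, 8/19) → H(Y|X=1) = 1.236386
H(Y|X) = (14/33)·1.291692 + (19/33)·1.236386 = 1.2598 bits

H(X,Y) = -Σ_{x,y} P(x,y) log₂ P(x,y). Per-cell terms -P(x,y)·log₂P(x,y):
  X=0: 0.521959, 0.152860, 0.245115, 0.152860
  X=1: 0.000000, 0.152860, 0.521959, 0.495611
  (cells with P = 0 contribute 0)
Sum of the 8 terms: H(X,Y) = 2.2432 bits

Chain rule check:
  H(X) + H(Y|X) = 0.9834 + 1.2598 = 2.2432 bits
  H(X,Y) = 2.2432 bits
✓ Chain rule verified.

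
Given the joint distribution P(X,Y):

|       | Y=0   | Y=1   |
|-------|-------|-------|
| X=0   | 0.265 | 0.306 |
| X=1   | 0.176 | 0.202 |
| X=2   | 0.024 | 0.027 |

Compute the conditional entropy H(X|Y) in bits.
1.2111 bits

H(X|Y) = H(X,Y) - H(Y)

H(X,Y) = -Σ_{x,y} P(x,y) log₂ P(x,y). Per-cell terms -P(x,y)·log₂P(x,y):
  X=0: 0.50772, 0.52277
  X=1: 0.44112, 0.46613
  X=2: 0.12914, 0.14069
Sum of the 6 terms: H(X,Y) = 2.2076 bits

Marginal of Y (column sums):
  P(Y=0) = 0.265 + 0.176 + 0.024 = 0.465
  P(Y=1) = 0.306 + 0.202 + 0.027 = 0.535
H(Y) = -[0.465·log₂(0.465) + 0.535·log₂(0.535)]
  = 0.51368 + 0.48278 = 0.9965 bits

H(X|Y) = H(X,Y) - H(Y) = 2.2076 - 0.9965 = 1.2111 bits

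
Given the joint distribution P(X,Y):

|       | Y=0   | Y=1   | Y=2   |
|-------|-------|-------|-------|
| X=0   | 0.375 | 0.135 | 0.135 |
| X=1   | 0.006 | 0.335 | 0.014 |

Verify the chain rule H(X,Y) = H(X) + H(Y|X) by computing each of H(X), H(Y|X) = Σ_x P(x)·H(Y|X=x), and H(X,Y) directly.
H(X) = 0.9385 bits, H(Y|X) = 1.0313 bits, H(X,Y) = 1.9697 bits

Marginal of X (row sums):
  P(X=0) = 0.375 + 0.135 + 0.135 = 0.645
  P(X=1) = 0.006 + 0.335 + 0.014 = 0.355
H(X) = -[0.645·log₂(0.645) + 0.355·log₂(0.355)]
  = 0.40805 + 0.53041 = 0.9385 bits

H(Y|X) = Σ_x P(x)·H(Y|X=x):
  X=0: P(X=0) = 0.645, P(Y|X=0) = (25/43, 9/43, 9/43) → H(Y|X=0) = 1.39940
  X=1: P(X=1) = 0.355, P(Y|X=1) = (6/355, 67/71, 14/355) → H(Y|X=1) = 0.36238
H(Y|X) = 0.645·1.39940 + 0.355·0.36238 = 1.0313 bits

H(X,Y) = -Σ_{x,y} P(x,y) log₂ P(x,y). Per-cell terms -P(x,y)·log₂P(x,y):
  X=0: 0.53064, 0.39001, 0.39001
  X=1: 0.04428, 0.52855, 0.08622
Sum of the 6 terms: H(X,Y) = 1.9697 bits

Chain rule check:
  H(X) + H(Y|X) = 0.9385 + 1.0313 = 1.9698 bits
  H(X,Y) = 1.9697 bits
✓ Chain rule verified (Δ = 0.0001 is 4-dp rounding noise: each of the three values was rounded independently).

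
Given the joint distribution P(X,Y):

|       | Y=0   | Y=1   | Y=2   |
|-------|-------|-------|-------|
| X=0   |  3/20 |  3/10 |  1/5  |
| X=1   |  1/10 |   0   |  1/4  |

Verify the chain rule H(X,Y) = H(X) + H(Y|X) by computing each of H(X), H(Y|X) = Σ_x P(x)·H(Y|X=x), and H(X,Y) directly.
H(X) = 0.9341 bits, H(Y|X) = 1.2941 bits, H(X,Y) = 2.2282 bits

Marginal of X (row sums):
  P(X=0) = 3/20 + 3/10 + 1/5 = 13/20
  P(X=1) = 1/10 + 0 + 1/4 = 7/20
H(X) = -[(13/20)·log₂(13/20) + (7/20)·log₂(7/20)]
  = 0.4040 + 0.5301 = 0.9341 bits

H(Y|X) = Σ_x P(x)·H(Y|X=x):
  X=0: P(X=0) = 13/20, P(Y|X=0) = (3/13, 6/13, 4/13) → H(Y|X=0) = 1.5262
  X=1: P(X=1) = 7/20, P(Y|X=1) = (2/7, 0, 5/7) → H(Y|X=1) = 0.8631
H(Y|X) = (13/20)·1.5262 + (7/20)·0.8631 = 1.2941 bits

H(X,Y) = -Σ_{x,y} P(x,y) log₂ P(x,y). Per-cell terms -P(x,y)·log₂P(x,y):
  X=0: 0.4105, 0.5211, 0.4644
  X=1: 0.3322, 0.0000, 0.5000
  (cells with P = 0 contribute 0)
Sum of the 6 terms: H(X,Y) = 2.2282 bits

Chain rule check:
  H(X) + H(Y|X) = 0.9341 + 1.2941 = 2.2282 bits
  H(X,Y) = 2.2282 bits
✓ Chain rule verified.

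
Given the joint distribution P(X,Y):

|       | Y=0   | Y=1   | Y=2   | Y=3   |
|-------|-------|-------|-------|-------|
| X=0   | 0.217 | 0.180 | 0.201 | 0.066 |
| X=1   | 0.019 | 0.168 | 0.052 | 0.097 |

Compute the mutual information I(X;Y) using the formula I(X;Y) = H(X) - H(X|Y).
0.1338 bits

I(X;Y) = H(X) - H(X|Y)

Marginal of X (row sums):
  P(X=0) = 0.217 + 0.180 + 0.201 + 0.066 = 0.664
  P(X=1) = 0.019 + 0.168 + 0.052 + 0.097 = 0.336
H(X) = -[0.664·log₂(0.664) + 0.336·log₂(0.336)]
  = 0.392255 + 0.528685 = 0.92094 bits

Marginal of Y (column sums):
  P(Y=0) = 0.217 + 0.019 = 0.236
  P(Y=1) = 0.180 + 0.168 = 0.348
  P(Y=2) = 0.201 + 0.052 = 0.253
  P(Y=3) = 0.066 + 0.097 = 0.163
H(X|Y) = Σ_y P(y)·H(X|Y=y):
  Y=0: P(Y=0) = 0.236, P(X|Y=0) = (217/236, 19/236) → H(X|Y=0) = 0.403968
  Y=1: P(Y=1) = 0.348, P(X|Y=1) = (15/29, 14/29) → H(X|Y=1) = 0.999142
  Y=2: P(Y=2) = 0.253, P(X|Y=2) = (201/253, 52/253) → H(X|Y=2) = 0.732858
  Y=3: P(Y=3) = 0.163, P(X|Y=3) = (66/163, 97/163) → H(X|Y=3) = 0.973749
H(X|Y) = 0.236·0.403968 + 0.348·0.999142 + 0.253·0.732858 + 0.163·0.973749 = 0.78717 bits

I(X;Y) = H(X) - H(X|Y) = 0.92094 - 0.78717 = 0.1338 bits

Cross-check via I(X;Y) = H(X) + H(Y) - H(X,Y): computing H(Y) from the column sums and H(X,Y) from the 8 cells in the same way gives H(Y) = 1.94980 bits and H(X,Y) = 2.73697 bits, so
I(X;Y) = 0.92094 + 1.94980 - 2.73697 = 0.1338 bits ✓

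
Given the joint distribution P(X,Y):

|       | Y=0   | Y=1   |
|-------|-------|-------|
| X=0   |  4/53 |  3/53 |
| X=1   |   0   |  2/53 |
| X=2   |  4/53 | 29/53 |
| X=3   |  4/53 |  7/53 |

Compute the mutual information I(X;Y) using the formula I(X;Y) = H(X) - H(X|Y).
0.1136 bits

I(X;Y) = H(X) - H(X|Y)

Marginal of X (row sums):
  P(X=0) = 4/53 + 3/53 = 7/53
  P(X=1) = 0 + 2/53 = 2/53
  P(X=2) = 4/53 + 29/53 = 33/53
  P(X=3) = 4/53 + 7/53 = 11/53
H(X) = -[(7/53)·log₂(7/53) + (2/53)·log₂(2/53) + (33/53)·log₂(33/53) + (11/53)·log₂(11/53)]
  = 0.38574 + 0.17841 + 0.42559 + 0.47082 = 1.4606 bits

Marginal of Y (column sums):
  P(Y=0) = 4/53 + 0 + 4/53 + 4/53 = 12/53
  P(Y=1) = 3/53 + 2/53 + 29/53 + 7/53 = 41/53
H(X|Y) = Σ_y P(y)·H(X|Y=y):
  Y=0: P(Y=0) = 12/53, P(X|Y=0) = (1/3, 0, 1/3, 1/3) → H(X|Y=0) = 1.58496
  Y=1: P(Y=1) = 41/53, P(X|Y=1) = (3/41, 2/41, 29/41, 7/41) → H(X|Y=1) = 1.27736
H(X|Y) = (12/53)·1.58496 + (41/53)·1.27736 = 1.3470 bits

I(X;Y) = H(X) - H(X|Y) = 1.4606 - 1.3470 = 0.1136 bits

Cross-check via I(X;Y) = H(X) + H(Y) - H(X,Y): computing H(Y) from the column sums and H(X,Y) from the 8 cells in the same way gives H(Y) = 0.7717 bits and H(X,Y) = 2.1187 bits, so
I(X;Y) = 1.4606 + 0.7717 - 2.1187 = 0.1136 bits ✓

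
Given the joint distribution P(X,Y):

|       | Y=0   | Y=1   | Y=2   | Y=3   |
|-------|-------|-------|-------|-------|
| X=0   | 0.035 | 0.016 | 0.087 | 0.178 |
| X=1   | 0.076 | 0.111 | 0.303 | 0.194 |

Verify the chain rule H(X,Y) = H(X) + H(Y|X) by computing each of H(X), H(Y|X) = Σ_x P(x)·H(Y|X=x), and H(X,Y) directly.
H(X) = 0.9000 bits, H(Y|X) = 1.7300 bits, H(X,Y) = 2.6300 bits

Marginal of X (row sums):
  P(X=0) = 0.035 + 0.016 + 0.087 + 0.178 = 0.316
  P(X=1) = 0.076 + 0.111 + 0.303 + 0.194 = 0.684
H(X) = -[0.316·log₂(0.316) + 0.684·log₂(0.684)]
  = 0.52519 + 0.37479 = 0.9000 bits

H(Y|X) = Σ_x P(x)·H(Y|X=x):
  X=0: P(X=0) = 0.316, P(Y|X=0) = (35/316, 4/79, 87/316, 89/158) → H(Y|X=0) = 1.54827
  X=1: P(X=1) = 0.684, P(Y|X=1) = (1/9, 37/228, 101/228, 97/342) → H(Y|X=1) = 1.81392
H(Y|X) = 0.316·1.54827 + 0.684·1.81392 = 1.7300 bits

H(X,Y) = -Σ_{x,y} P(x,y) log₂ P(x,y). Per-cell terms -P(x,y)·log₂P(x,y):
  X=0: 0.16928, 0.09545, 0.30649, 0.44323
  X=1: 0.28256, 0.35202, 0.52195, 0.45898
Sum of the 8 terms: H(X,Y) = 2.6300 bits

Chain rule check:
  H(X) + H(Y|X) = 0.9000 + 1.7300 = 2.6300 bits
  H(X,Y) = 2.6300 bits
✓ Chain rule verified.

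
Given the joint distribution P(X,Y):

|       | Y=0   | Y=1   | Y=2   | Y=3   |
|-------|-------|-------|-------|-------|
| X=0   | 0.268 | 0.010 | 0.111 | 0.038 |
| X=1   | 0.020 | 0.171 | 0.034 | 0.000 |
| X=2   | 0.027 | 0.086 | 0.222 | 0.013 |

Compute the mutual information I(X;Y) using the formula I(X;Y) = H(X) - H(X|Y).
0.4918 bits

I(X;Y) = H(X) - H(X|Y)

Marginal of X (row sums):
  P(X=0) = 0.268 + 0.010 + 0.111 + 0.038 = 0.427
  P(X=1) = 0.020 + 0.171 + 0.034 + 0.000 = 0.225
  P(X=2) = 0.027 + 0.086 + 0.222 + 0.013 = 0.348
H(X) = -[0.427·log₂(0.427) + 0.225·log₂(0.225) + 0.348·log₂(0.348)]
  = 0.52422 + 0.48420 + 0.52995 = 1.5384 bits

Marginal of Y (column sums):
  P(Y=0) = 0.268 + 0.020 + 0.027 = 0.315
  P(Y=1) = 0.010 + 0.171 + 0.086 = 0.267
  P(Y=2) = 0.111 + 0.034 + 0.222 = 0.367
  P(Y=3) = 0.038 + 0.000 + 0.013 = 0.051
H(X|Y) = Σ_y P(y)·H(X|Y=y):
  Y=0: P(Y=0) = 0.315, P(X|Y=0) = (268/315, 4/63, 3/35) → H(X|Y=0) = 0.75466
  Y=1: P(Y=1) = 0.267, P(X|Y=1) = (10/267, 57/89, 86/267) → H(X|Y=1) = 1.11564
  Y=2: P(Y=2) = 0.367, P(X|Y=2) = (111/367, 34/367, 222/367) → H(X|Y=2) = 1.27845
  Y=3: P(Y=3) = 0.051, P(X|Y=3) = (38/51, 0, 13/51) → H(X|Y=3) = 0.81896
H(X|Y) = 0.315·0.75466 + 0.267·1.11564 + 0.367·1.27845 + 0.051·0.81896 = 1.0466 bits

I(X;Y) = H(X) - H(X|Y) = 1.5384 - 1.0466 = 0.4918 bits

Cross-check via I(X;Y) = H(X) + H(Y) - H(X,Y): computing H(Y) from the column sums and H(X,Y) from the 12 cells in the same way gives H(Y) = 1.7833 bits and H(X,Y) = 2.8299 bits, so
I(X;Y) = 1.5384 + 1.7833 - 2.8299 = 0.4918 bits ✓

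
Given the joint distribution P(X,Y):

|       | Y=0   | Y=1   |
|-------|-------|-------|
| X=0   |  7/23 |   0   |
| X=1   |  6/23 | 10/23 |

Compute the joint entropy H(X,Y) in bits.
1.5505 bits

H(X,Y) = -Σ_{x,y} P(x,y) log₂ P(x,y). Per-cell terms -P(x,y)·log₂P(x,y):
  X=0: 0.52232, 0.00000
  X=1: 0.50572, 0.52245
  (cells with P = 0 contribute 0)
Sum of the 4 terms: H(X,Y) = 1.5505 bits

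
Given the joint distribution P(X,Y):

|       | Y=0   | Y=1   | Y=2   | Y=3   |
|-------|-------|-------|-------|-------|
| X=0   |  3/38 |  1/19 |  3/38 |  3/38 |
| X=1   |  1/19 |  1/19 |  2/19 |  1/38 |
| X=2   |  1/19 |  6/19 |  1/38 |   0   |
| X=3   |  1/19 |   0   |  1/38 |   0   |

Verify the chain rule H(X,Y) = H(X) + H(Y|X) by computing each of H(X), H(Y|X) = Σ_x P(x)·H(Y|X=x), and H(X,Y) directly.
H(X) = 1.8284 bits, H(Y|X) = 1.4383 bits, H(X,Y) = 3.2668 bits

Marginal of X (row sums):
  P(X=0) = 3/38 + 1/19 + 3/38 + 3/38 = 11/38
  P(X=1) = 1/19 + 1/19 + 2/19 + 1/38 = 9/38
  P(X=2) = 1/19 + 6/19 + 1/38 + 0 = 15/38
  P(X=3) = 1/19 + 0 + 1/38 + 0 = 3/38
H(X) = -[(11/38)·log₂(11/38) + (9/38)·log₂(9/38) + (15/38)·log₂(15/38) + (3/38)·log₂(3/38)]
  = 0.51772 + 0.49216 + 0.52936 + 0.28918 = 1.8284 bits

H(Y|X) = Σ_x P(x)·H(Y|X=x):
  X=0: P(X=0) = 11/38, P(Y|X=0) = (3/11, 2/11, 3/11, 3/11) → H(Y|X=0) = 1.98083
  X=1: P(X=1) = 9/38, P(Y|X=1) = (2/9, 2/9, 4/9, 1/9) → H(Y|X=1) = 1.83659
  X=2: P(X=2) = 15/38, P(Y|X=2) = (2/15, 4/5, 1/15, 0) → H(Y|X=2) = 0.90559
  X=3: P(X=3) = 3/38, P(Y|X=3) = (2/3, 0, 1/3, 0) → H(Y|X=3) = 0.91830
H(Y|X) = (11/38)·1.98083 + (9/38)·1.83659 + (15/38)·0.90559 + (3/38)·0.91830 = 1.4383 bits

H(X,Y) = -Σ_{x,y} P(x,y) log₂ P(x,y). Per-cell terms -P(x,y)·log₂P(x,y):
  X=0: 0.28918, 0.22358, 0.28918, 0.28918
  X=1: 0.22358, 0.22358, 0.34189, 0.13810
  X=2: 0.22358, 0.52515, 0.13810, 0.00000
  X=3: 0.22358, 0.00000, 0.13810, 0.00000
  (cells with P = 0 contribute 0)
Sum of the 16 terms: H(X,Y) = 3.2668 bits

Chain rule check:
  H(X) + H(Y|X) = 1.8284 + 1.4383 = 3.2667 bits
  H(X,Y) = 3.2668 bits
✓ Chain rule verified (Δ = 0.0001 is 4-dp rounding noise: each of the three values was rounded independently).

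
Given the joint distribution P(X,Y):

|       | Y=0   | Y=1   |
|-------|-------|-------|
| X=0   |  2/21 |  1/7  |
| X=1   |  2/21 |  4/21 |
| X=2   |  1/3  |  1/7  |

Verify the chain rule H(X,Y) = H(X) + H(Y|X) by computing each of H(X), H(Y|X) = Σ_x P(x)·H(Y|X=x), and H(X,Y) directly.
H(X) = 1.5190 bits, H(Y|X) = 0.9132 bits, H(X,Y) = 2.4323 bits

Marginal of X (row sums):
  P(X=0) = 2/21 + 1/7 = 5/21
  P(X=1) = 2/21 + 4/21 = 2/7
  P(X=2) = 1/3 + 1/7 = 10/21
H(X) = -[(5/21)·log₂(5/21) + (2/7)·log₂(2/7) + (10/21)·log₂(10/21)]
  = 0.492950 + 0.516387 + 0.509709 = 1.5190 bits

H(Y|X) = Σ_x P(x)·H(Y|X=x):
  X=0: P(X=0) = 5/21, P(Y|X=0) = (2/5, 3/5) → H(Y|X=0) = 0.970951
  X=1: P(X=1) = 2/7, P(Y|X=1) = (1/3, 2/3) → H(Y|X=1) = 0.918296
  X=2: P(X=2) = 10/21, P(Y|X=2) = (7/10, 3/10) → H(Y|X=2) = 0.881291
H(Y|X) = (5/21)·0.970951 + (2/7)·0.918296 + (10/21)·0.881291 = 0.9132 bits

H(X,Y) = -Σ_{x,y} P(x,y) log₂ P(x,y). Per-cell terms -P(x,y)·log₂P(x,y):
  X=0: 0.323078, 0.401051
  X=1: 0.323078, 0.455680
  X=2: 0.528321, 0.401051
Sum of the 6 terms: H(X,Y) = 2.4323 bits

Chain rule check:
  H(X) + H(Y|X) = 1.5190 + 0.9132 = 2.4322 bits
  H(X,Y) = 2.4323 bits
✓ Chain rule verified (Δ = 0.0001 is 4-dp rounding noise: each of the three values was rounded independently).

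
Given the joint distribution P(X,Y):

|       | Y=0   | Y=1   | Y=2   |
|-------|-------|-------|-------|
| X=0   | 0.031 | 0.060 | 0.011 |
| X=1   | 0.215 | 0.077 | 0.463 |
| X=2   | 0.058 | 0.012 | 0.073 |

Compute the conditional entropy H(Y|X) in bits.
1.2936 bits

H(Y|X) = H(X,Y) - H(X)

H(X,Y) = -Σ_{x,y} P(x,y) log₂ P(x,y). Per-cell terms -P(x,y)·log₂P(x,y):
  X=0: 0.15536, 0.24353, 0.07157
  X=1: 0.47678, 0.28482, 0.51435
  X=2: 0.23825, 0.07657, 0.27565
Sum of the 9 terms: H(X,Y) = 2.3369 bits

Marginal of X (row sums):
  P(X=0) = 0.031 + 0.060 + 0.011 = 0.102
  P(X=1) = 0.215 + 0.077 + 0.463 = 0.755
  P(X=2) = 0.058 + 0.012 + 0.073 = 0.143
H(X) = -[0.102·log₂(0.102) + 0.755·log₂(0.755) + 0.143·log₂(0.143)]
  = 0.33592 + 0.30612 + 0.40125 = 1.0433 bits

H(Y|X) = H(X,Y) - H(X) = 2.3369 - 1.0433 = 1.2936 bits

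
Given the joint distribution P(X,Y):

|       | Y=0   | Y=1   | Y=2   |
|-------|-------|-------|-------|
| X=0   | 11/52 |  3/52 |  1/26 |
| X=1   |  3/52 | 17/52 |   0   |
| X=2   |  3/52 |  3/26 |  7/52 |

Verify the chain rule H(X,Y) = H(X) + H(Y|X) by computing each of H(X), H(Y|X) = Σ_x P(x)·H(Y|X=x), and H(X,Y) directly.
H(X) = 1.5766 bits, H(Y|X) = 1.0668 bits, H(X,Y) = 2.6434 bits

Marginal of X (row sums):
  P(X=0) = 11/52 + 3/52 + 1/26 = 4/13
  P(X=1) = 3/52 + 17/52 + 0 = 5/13
  P(X=2) = 3/52 + 3/26 + 7/52 = 4/13
H(X) = -[(4/13)·log₂(4/13) + (5/13)·log₂(5/13) + (4/13)·log₂(4/13)]
  = 0.5232 + 0.5302 + 0.5232 = 1.5766 bits

H(Y|X) = Σ_x P(x)·H(Y|X=x):
  X=0: P(X=0) = 4/13, P(Y|X=0) = (11/16, 3/16, 1/8) → H(Y|X=0) = 1.1995
  X=1: P(X=1) = 5/13, P(Y|X=1) = (3/20, 17/20, 0) → H(Y|X=1) = 0.6098
  X=2: P(X=2) = 4/13, P(Y|X=2) = (3/16, 3/8, 7/16) → H(Y|X=2) = 1.5052
H(Y|X) = (4/13)·1.1995 + (5/13)·0.6098 + (4/13)·1.5052 = 1.0668 bits

H(X,Y) = -Σ_{x,y} P(x,y) log₂ P(x,y). Per-cell terms -P(x,y)·log₂P(x,y):
  X=0: 0.4741, 0.2374, 0.1808
  X=1: 0.2374, 0.5273, 0.0000
  X=2: 0.2374, 0.3595, 0.3895
  (cells with P = 0 contribute 0)
Sum of the 9 terms: H(X,Y) = 2.6434 bits

Chain rule check:
  H(X) + H(Y|X) = 1.5766 + 1.0668 = 2.6434 bits
  H(X,Y) = 2.6434 bits
✓ Chain rule verified.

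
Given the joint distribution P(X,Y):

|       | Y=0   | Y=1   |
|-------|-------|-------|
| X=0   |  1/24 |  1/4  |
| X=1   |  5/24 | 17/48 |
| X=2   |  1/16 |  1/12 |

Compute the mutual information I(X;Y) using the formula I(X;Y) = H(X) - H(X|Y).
0.0449 bits

I(X;Y) = H(X) - H(X|Y)

Marginal of X (row sums):
  P(X=0) = 1/24 + 1/4 = 7/24
  P(X=1) = 5/24 + 17/48 = 9/16
  P(X=2) = 1/16 + 1/12 = 7/48
H(X) = -[(7/24)·log₂(7/24) + (9/16)·log₂(9/16) + (7/48)·log₂(7/48)]
  = 0.5185 + 0.4669 + 0.4051 = 1.3905 bits

Marginal of Y (column sums):
  P(Y=0) = 1/24 + 5/24 + 1/16 = 5/16
  P(Y=1) = 1/4 + 17/48 + 1/12 = 11/16
H(X|Y) = Σ_y P(y)·H(X|Y=y):
  Y=0: P(Y=0) = 5/16, P(X|Y=0) = (2/15, 2/3, 1/5) → H(X|Y=0) = 1.2419
  Y=1: P(Y=1) = 11/16, P(X|Y=1) = (4/11, 17/33, 4/33) → H(X|Y=1) = 1.3927
H(X|Y) = (5/16)·1.2419 + (11/16)·1.3927 = 1.3456 bits

I(X;Y) = H(X) - H(X|Y) = 1.3905 - 1.3456 = 0.0449 bits

Cross-check via I(X;Y) = H(X) + H(Y) - H(X,Y): computing H(Y) from the column sums and H(X,Y) from the 6 cells in the same way gives H(Y) = 0.8960 bits and H(X,Y) = 2.2416 bits, so
I(X;Y) = 1.3905 + 0.8960 - 2.2416 = 0.0449 bits ✓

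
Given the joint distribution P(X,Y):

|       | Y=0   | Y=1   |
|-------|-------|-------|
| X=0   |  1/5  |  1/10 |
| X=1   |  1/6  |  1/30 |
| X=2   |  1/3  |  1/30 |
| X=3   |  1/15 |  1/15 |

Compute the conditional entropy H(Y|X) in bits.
0.7000 bits

H(Y|X) = H(X,Y) - H(X)

H(X,Y) = -Σ_{x,y} P(x,y) log₂ P(x,y). Per-cell terms -P(x,y)·log₂P(x,y):
  X=0: 0.46439, 0.33219
  X=1: 0.43083, 0.16356
  X=2: 0.52832, 0.16356
  X=3: 0.26046, 0.26046
Sum of the 8 terms: H(X,Y) = 2.6038 bits

Marginal of X (row sums):
  P(X=0) = 1/5 + 1/10 = 3/10
  P(X=1) = 1/6 + 1/30 = 1/5
  P(X=2) = 1/3 + 1/30 = 11/30
  P(X=3) = 1/15 + 1/15 = 2/15
H(X) = -[(3/10)·log₂(3/10) + (1/5)·log₂(1/5) + (11/30)·log₂(11/30) + (2/15)·log₂(2/15)]
  = 0.52109 + 0.46439 + 0.53073 + 0.38759 = 1.9038 bits

H(Y|X) = H(X,Y) - H(X) = 2.6038 - 1.9038 = 0.7000 bits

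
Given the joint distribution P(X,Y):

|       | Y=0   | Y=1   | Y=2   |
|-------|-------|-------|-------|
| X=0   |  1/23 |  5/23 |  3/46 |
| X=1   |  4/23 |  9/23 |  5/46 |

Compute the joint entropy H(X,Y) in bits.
2.2487 bits

H(X,Y) = -Σ_{x,y} P(x,y) log₂ P(x,y). Per-cell terms -P(x,y)·log₂P(x,y):
  X=0: 0.19668, 0.47862, 0.25687
  X=1: 0.43888, 0.52968, 0.34800
Sum of the 6 terms: H(X,Y) = 2.2487 bits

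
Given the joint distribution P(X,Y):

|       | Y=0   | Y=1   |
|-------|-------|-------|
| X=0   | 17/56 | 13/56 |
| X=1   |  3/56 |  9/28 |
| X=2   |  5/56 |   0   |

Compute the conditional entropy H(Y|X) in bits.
0.7507 bits

H(Y|X) = H(X,Y) - H(X)

H(X,Y) = -Σ_{x,y} P(x,y) log₂ P(x,y). Per-cell terms -P(x,y)·log₂P(x,y):
  X=0: 0.5221, 0.4891
  X=1: 0.2262, 0.5263
  X=2: 0.3112, 0.0000
  (cells with P = 0 contribute 0)
Sum of the 6 terms: H(X,Y) = 2.0749 bits

Marginal of X (row sums):
  P(X=0) = 17/56 + 13/56 = 15/28
  P(X=1) = 3/56 + 9/28 = 3/8
  P(X=2) = 5/56 + 0 = 5/56
H(X) = -[(15/28)·log₂(15/28) + (3/8)·log₂(3/8) + (5/56)·log₂(5/56)]
  = 0.4824 + 0.5306 + 0.3112 = 1.3242 bits

H(Y|X) = H(X,Y) - H(X) = 2.0749 - 1.3242 = 0.7507 bits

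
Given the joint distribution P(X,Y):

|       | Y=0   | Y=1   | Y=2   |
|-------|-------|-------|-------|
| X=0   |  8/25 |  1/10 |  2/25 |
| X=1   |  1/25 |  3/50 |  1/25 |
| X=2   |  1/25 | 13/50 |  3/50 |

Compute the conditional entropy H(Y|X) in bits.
1.2716 bits

H(Y|X) = H(X,Y) - H(X)

H(X,Y) = -Σ_{x,y} P(x,y) log₂ P(x,y). Per-cell terms -P(x,y)·log₂P(x,y):
  X=0: 0.52603398, 0.33219281, 0.29150850
  X=1: 0.18575425, 0.24353362, 0.18575425
  X=2: 0.18575425, 0.50528828, 0.24353362
Sum of the 9 terms: H(X,Y) = 2.6993536 bits

Marginal of X (row sums):
  P(X=0) = 8/25 + 1/10 + 2/25 = 1/2
  P(X=1) = 1/25 + 3/50 + 1/25 = 7/50
  P(X=2) = 1/25 + 13/50 + 3/50 = 9/25
H(X) = -[(1/2)·log₂(1/2) + (7/50)·log₂(7/50) + (9/25)·log₂(9/25)]
  = 0.50000000 + 0.39711018 + 0.53061523 = 1.4277254 bits

H(Y|X) = H(X,Y) - H(X) = 2.6993536 - 1.4277254 = 1.2716 bits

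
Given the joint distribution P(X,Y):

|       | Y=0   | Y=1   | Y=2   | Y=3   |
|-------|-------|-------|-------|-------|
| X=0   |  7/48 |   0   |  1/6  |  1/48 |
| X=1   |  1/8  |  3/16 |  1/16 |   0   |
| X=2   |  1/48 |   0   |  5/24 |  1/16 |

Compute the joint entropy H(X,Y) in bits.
2.8679 bits

H(X,Y) = -Σ_{x,y} P(x,y) log₂ P(x,y). Per-cell terms -P(x,y)·log₂P(x,y):
  X=0: 0.40507, 0.00000, 0.43083, 0.11635
  X=1: 0.37500, 0.45282, 0.25000, 0.00000
  X=2: 0.11635, 0.00000, 0.47147, 0.25000
  (cells with P = 0 contribute 0)
Sum of the 12 terms: H(X,Y) = 2.8679 bits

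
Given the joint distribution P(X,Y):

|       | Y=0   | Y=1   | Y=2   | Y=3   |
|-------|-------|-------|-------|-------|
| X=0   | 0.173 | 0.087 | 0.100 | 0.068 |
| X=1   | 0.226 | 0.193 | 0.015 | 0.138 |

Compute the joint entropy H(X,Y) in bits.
2.7684 bits

H(X,Y) = -Σ_{x,y} P(x,y) log₂ P(x,y). Per-cell terms -P(x,y)·log₂P(x,y):
  X=0: 0.43789, 0.30649, 0.33219, 0.26373
  X=1: 0.48491, 0.45805, 0.09088, 0.39430
Sum of the 8 terms: H(X,Y) = 2.7684 bits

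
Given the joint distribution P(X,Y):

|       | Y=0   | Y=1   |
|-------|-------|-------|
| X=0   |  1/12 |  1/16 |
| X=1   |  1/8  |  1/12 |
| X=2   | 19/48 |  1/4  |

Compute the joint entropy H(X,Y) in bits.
2.2517 bits

H(X,Y) = -Σ_{x,y} P(x,y) log₂ P(x,y). Per-cell terms -P(x,y)·log₂P(x,y):
  X=0: 0.29875, 0.25000
  X=1: 0.37500, 0.29875
  X=2: 0.52924, 0.50000
Sum of the 6 terms: H(X,Y) = 2.2517 bits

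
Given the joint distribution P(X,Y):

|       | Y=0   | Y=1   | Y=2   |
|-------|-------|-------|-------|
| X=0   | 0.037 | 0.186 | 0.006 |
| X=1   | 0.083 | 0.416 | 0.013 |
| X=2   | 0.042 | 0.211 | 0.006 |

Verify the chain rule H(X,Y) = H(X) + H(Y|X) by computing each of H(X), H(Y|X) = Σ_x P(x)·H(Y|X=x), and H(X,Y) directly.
H(X) = 1.4863 bits, H(Y|X) = 0.8012 bits, H(X,Y) = 2.2875 bits

Marginal of X (row sums):
  P(X=0) = 0.037 + 0.186 + 0.006 = 0.229
  P(X=1) = 0.083 + 0.416 + 0.013 = 0.512
  P(X=2) = 0.042 + 0.211 + 0.006 = 0.259
H(X) = -[0.229·log₂(0.229) + 0.512·log₂(0.512) + 0.259·log₂(0.259)]
  = 0.4870 + 0.4945 + 0.5048 = 1.4863 bits

H(Y|X) = Σ_x P(x)·H(Y|X=x):
  X=0: P(X=0) = 0.229, P(Y|X=0) = (37/229, 186/229, 6/229) → H(Y|X=0) = 0.8063
  X=1: P(X=1) = 0.512, P(Y|X=1) = (83/512, 13/16, 13/512) → H(Y|X=1) = 0.8035
  X=2: P(X=2) = 0.259, P(Y|X=2) = (6/37, 211/259, 6/259) → H(Y|X=2) = 0.7923
H(Y|X) = 0.229·0.8063 + 0.512·0.8035 + 0.259·0.7923 = 0.8012 bits

H(X,Y) = -Σ_{x,y} P(x,y) log₂ P(x,y). Per-cell terms -P(x,y)·log₂P(x,y):
  X=0: 0.1760, 0.4514, 0.0443
  X=1: 0.2980, 0.5264, 0.0814
  X=2: 0.1921, 0.4736, 0.0443
Sum of the 9 terms: H(X,Y) = 2.2875 bits

Chain rule check:
  H(X) + H(Y|X) = 1.4863 + 0.8012 = 2.2875 bits
  H(X,Y) = 2.2875 bits
✓ Chain rule verified.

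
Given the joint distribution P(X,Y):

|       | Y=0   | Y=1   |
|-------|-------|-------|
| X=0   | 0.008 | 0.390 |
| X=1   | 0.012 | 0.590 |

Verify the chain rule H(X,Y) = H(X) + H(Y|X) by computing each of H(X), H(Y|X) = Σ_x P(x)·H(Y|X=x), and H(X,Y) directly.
H(X) = 0.9698 bits, H(Y|X) = 0.1414 bits, H(X,Y) = 1.1112 bits

Marginal of X (row sums):
  P(X=0) = 0.008 + 0.390 = 0.398
  P(X=1) = 0.012 + 0.590 = 0.602
H(X) = -[0.398·log₂(0.398) + 0.602·log₂(0.602)]
  = 0.52901 + 0.44076 = 0.9698 bits

H(Y|X) = Σ_x P(x)·H(Y|X=x):
  X=0: P(X=0) = 0.398, P(Y|X=0) = (4/199, 195/199) → H(Y|X=0) = 0.14200
  X=1: P(X=1) = 0.602, P(Y|X=1) = (6/301, 295/301) → H(Y|X=1) = 0.14107
H(Y|X) = 0.398·0.14200 + 0.602·0.14107 = 0.1414 bits

H(X,Y) = -Σ_{x,y} P(x,y) log₂ P(x,y). Per-cell terms -P(x,y)·log₂P(x,y):
  X=0: 0.05573, 0.52980
  X=1: 0.07657, 0.44912
Sum of the 4 terms: H(X,Y) = 1.1112 bits

Chain rule check:
  H(X) + H(Y|X) = 0.9698 + 0.1414 = 1.1112 bits
  H(X,Y) = 1.1112 bits
✓ Chain rule verified.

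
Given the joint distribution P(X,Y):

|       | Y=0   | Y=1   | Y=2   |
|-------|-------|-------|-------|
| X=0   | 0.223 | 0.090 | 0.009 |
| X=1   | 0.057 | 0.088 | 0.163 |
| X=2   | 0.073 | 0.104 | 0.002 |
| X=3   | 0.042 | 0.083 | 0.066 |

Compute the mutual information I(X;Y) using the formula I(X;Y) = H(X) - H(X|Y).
0.2950 bits

I(X;Y) = H(X) - H(X|Y)

Marginal of X (row sums):
  P(X=0) = 0.223 + 0.090 + 0.009 = 0.322
  P(X=1) = 0.057 + 0.088 + 0.163 = 0.308
  P(X=2) = 0.073 + 0.104 + 0.002 = 0.179
  P(X=3) = 0.042 + 0.083 + 0.066 = 0.191
H(X) = -[0.322·log₂(0.322) + 0.308·log₂(0.308) + 0.179·log₂(0.179) + 0.191·log₂(0.191)]
  = 0.5264 + 0.5233 + 0.4443 + 0.4562 = 1.9502 bits

Marginal of Y (column sums):
  P(Y=0) = 0.223 + 0.057 + 0.073 + 0.042 = 0.395
  P(Y=1) = 0.090 + 0.088 + 0.104 + 0.083 = 0.365
  P(Y=2) = 0.009 + 0.163 + 0.002 + 0.066 = 0.240
H(X|Y) = Σ_y P(y)·H(X|Y=y):
  Y=0: P(Y=0) = 0.395, P(X|Y=0) = (223/395, 57/395, 73/395, 42/395) → H(X|Y=0) = 1.6626
  Y=1: P(Y=1) = 0.365, P(X|Y=1) = (18/73, 88/365, 104/365, 83/365) → H(X|Y=1) = 1.9948
  Y=2: P(Y=2) = 0.240, P(X|Y=2) = (3/80, 163/240, 1/120, 11/40) → H(X|Y=2) = 1.1265
H(X|Y) = 0.395·1.6626 + 0.365·1.9948 + 0.240·1.1265 = 1.6552 bits

I(X;Y) = H(X) - H(X|Y) = 1.9502 - 1.6552 = 0.2950 bits

Cross-check via I(X;Y) = H(X) + H(Y) - H(X,Y): computing H(Y) from the column sums and H(X,Y) from the 12 cells in the same way gives H(Y) = 1.5542 bits and H(X,Y) = 3.2094 bits, so
I(X;Y) = 1.9502 + 1.5542 - 3.2094 = 0.2950 bits ✓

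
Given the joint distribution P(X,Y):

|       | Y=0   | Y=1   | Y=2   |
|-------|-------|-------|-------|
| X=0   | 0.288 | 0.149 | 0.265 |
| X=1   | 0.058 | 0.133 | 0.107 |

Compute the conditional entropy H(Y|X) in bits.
1.5257 bits

H(Y|X) = H(X,Y) - H(X)

H(X,Y) = -Σ_{x,y} P(x,y) log₂ P(x,y). Per-cell terms -P(x,y)·log₂P(x,y):
  X=0: 0.5172, 0.4092, 0.5077
  X=1: 0.2383, 0.3871, 0.3450
Sum of the 6 terms: H(X,Y) = 2.4045 bits

Marginal of X (row sums):
  P(X=0) = 0.288 + 0.149 + 0.265 = 0.702
  P(X=1) = 0.058 + 0.133 + 0.107 = 0.298
H(X) = -[0.702·log₂(0.702) + 0.298·log₂(0.298)]
  = 0.3583 + 0.5205 = 0.8788 bits

H(Y|X) = H(X,Y) - H(X) = 2.4045 - 0.8788 = 1.5257 bits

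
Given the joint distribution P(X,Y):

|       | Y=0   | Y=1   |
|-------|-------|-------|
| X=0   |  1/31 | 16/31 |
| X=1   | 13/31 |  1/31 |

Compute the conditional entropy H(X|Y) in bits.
0.3446 bits

H(X|Y) = H(X,Y) - H(Y)

H(X,Y) = -Σ_{x,y} P(x,y) log₂ P(x,y). Per-cell terms -P(x,y)·log₂P(x,y):
  X=0: 0.1598128, 0.4924884
  X=1: 0.5257689, 0.1598128
Sum of the 4 terms: H(X,Y) = 1.337883 bits

Marginal of Y (column sums):
  P(Y=0) = 1/31 + 13/31 = 14/31
  P(Y=1) = 16/31 + 1/31 = 17/31
H(Y) = -[(14/31)·log₂(14/31) + (17/31)·log₂(17/31)]
  = 0.5179284 + 0.4753055 = 0.993234 bits

H(X|Y) = H(X,Y) - H(Y) = 1.337883 - 0.993234 = 0.3446 bits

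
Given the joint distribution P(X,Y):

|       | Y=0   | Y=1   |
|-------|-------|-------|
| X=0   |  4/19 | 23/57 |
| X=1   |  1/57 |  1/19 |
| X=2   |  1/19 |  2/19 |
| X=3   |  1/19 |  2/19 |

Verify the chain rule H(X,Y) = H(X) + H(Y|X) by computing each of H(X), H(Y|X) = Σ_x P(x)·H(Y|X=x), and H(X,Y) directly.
H(X) = 1.5420 bits, H(Y|X) = 0.9165 bits, H(X,Y) = 2.4584 bits

Marginal of X (row sums):
  P(X=0) = 4/19 + 23/57 = 35/57
  P(X=1) = 1/57 + 1/19 = 4/57
  P(X=2) = 1/19 + 2/19 = 3/19
  P(X=3) = 1/19 + 2/19 = 3/19
H(X) = -[(35/57)·log₂(35/57) + (4/57)·log₂(4/57) + (3/19)·log₂(3/19) + (3/19)·log₂(3/19)]
  = 0.4320394 + 0.2689747 + 0.4204682 + 0.4204682 = 1.5420 bits

H(Y|X) = Σ_x P(x)·H(Y|X=x):
  X=0: P(X=0) = 35/57, P(Y|X=0) = (12/35, 23/35) → H(Y|X=0) = 0.9275266
  X=1: P(X=1) = 4/57, P(Y|X=1) = (1/4, 3/4) → H(Y|X=1) = 0.8112781
  X=2: P(X=2) = 3/19, P(Y|X=2) = (1/3, 2/3) → H(Y|X=2) = 0.9182958
  X=3: P(X=3) = 3/19, P(Y|X=3) = (1/3, 2/3) → H(Y|X=3) = 0.9182958
H(Y|X) = (35/57)·0.9275266 + (4/57)·0.8112781 + (3/19)·0.9182958 + (3/19)·0.9182958 = 0.9165 bits

H(X,Y) = -Σ_{x,y} P(x,y) log₂ P(x,y). Per-cell terms -P(x,y)·log₂P(x,y):
  X=0: 0.4732479, 0.5283254
  X=1: 0.1023314, 0.2235751
  X=2: 0.2235751, 0.3418871
  X=3: 0.2235751, 0.3418871
Sum of the 8 terms: H(X,Y) = 2.4584 bits

Chain rule check:
  H(X) + H(Y|X) = 1.5420 + 0.9165 = 2.4585 bits
  H(X,Y) = 2.4584 bits
✓ Chain rule verified (Δ = 0.0001 is 4-dp rounding noise: each of the three values was rounded independently).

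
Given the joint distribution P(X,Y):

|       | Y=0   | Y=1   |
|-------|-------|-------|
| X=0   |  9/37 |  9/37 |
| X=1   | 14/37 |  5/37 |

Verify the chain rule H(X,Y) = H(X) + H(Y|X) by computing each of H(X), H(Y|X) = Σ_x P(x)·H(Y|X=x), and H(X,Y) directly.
H(X) = 0.9995 bits, H(Y|X) = 0.9135 bits, H(X,Y) = 1.9129 bits

Marginal of X (row sums):
  P(X=0) = 9/37 + 9/37 = 18/37
  P(X=1) = 14/37 + 5/37 = 19/37
H(X) = -[(18/37)·log₂(18/37) + (19/37)·log₂(19/37)]
  = 0.5057 + 0.4938 = 0.9995 bits

H(Y|X) = Σ_x P(x)·H(Y|X=x):
  X=0: P(X=0) = 18/37, P(Y|X=0) = (1/2, 1/2) → H(Y|X=0) = 1.0000
  X=1: P(X=1) = 19/37, P(Y|X=1) = (14/19, 5/19) → H(Y|X=1) = 0.8315
H(Y|X) = (18/37)·1.0000 + (19/37)·0.8315 = 0.9135 bits

H(X,Y) = -Σ_{x,y} P(x,y) log₂ P(x,y). Per-cell terms -P(x,y)·log₂P(x,y):
  X=0: 0.4961, 0.4961
  X=1: 0.5305, 0.3902
Sum of the 4 terms: H(X,Y) = 1.9129 bits

Chain rule check:
  H(X) + H(Y|X) = 0.9995 + 0.9135 = 1.9130 bits
  H(X,Y) = 1.9129 bits
✓ Chain rule verified (Δ = 0.0001 is 4-dp rounding noise: each of the three values was rounded independently).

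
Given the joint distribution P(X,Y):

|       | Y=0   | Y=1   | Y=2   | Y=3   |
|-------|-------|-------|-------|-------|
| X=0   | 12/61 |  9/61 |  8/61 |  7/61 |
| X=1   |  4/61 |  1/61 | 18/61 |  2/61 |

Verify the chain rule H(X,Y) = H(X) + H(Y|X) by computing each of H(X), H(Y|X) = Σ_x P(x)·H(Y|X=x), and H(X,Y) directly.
H(X) = 0.9764 bits, H(Y|X) = 1.6714 bits, H(X,Y) = 2.6478 bits

Marginal of X (row sums):
  P(X=0) = 12/61 + 9/61 + 8/61 + 7/61 = 36/61
  P(X=1) = 4/61 + 1/61 + 18/61 + 2/61 = 25/61
H(X) = -[(36/61)·log₂(36/61) + (25/61)·log₂(25/61)]
  = 0.44900 + 0.52741 = 0.9764 bits

H(Y|X) = Σ_x P(x)·H(Y|X=x):
  X=0: P(X=0) = 36/61, P(Y|X=0) = (1/3, 1/4, 2/9, 7/36) → H(Y|X=0) = 1.96992
  X=1: P(X=1) = 25/61, P(Y|X=1) = (4/25, 1/25, 18/25, 2/25) → H(Y|X=1) = 1.24151
H(Y|X) = (36/61)·1.96992 + (25/61)·1.24151 = 1.6714 bits

H(X,Y) = -Σ_{x,y} P(x,y) log₂ P(x,y). Per-cell terms -P(x,y)·log₂P(x,y):
  X=0: 0.46146, 0.40733, 0.38436, 0.35842
  X=1: 0.25775, 0.09723, 0.51958, 0.16166
Sum of the 8 terms: H(X,Y) = 2.6478 bits

Chain rule check:
  H(X) + H(Y|X) = 0.9764 + 1.6714 = 2.6478 bits
  H(X,Y) = 2.6478 bits
✓ Chain rule verified.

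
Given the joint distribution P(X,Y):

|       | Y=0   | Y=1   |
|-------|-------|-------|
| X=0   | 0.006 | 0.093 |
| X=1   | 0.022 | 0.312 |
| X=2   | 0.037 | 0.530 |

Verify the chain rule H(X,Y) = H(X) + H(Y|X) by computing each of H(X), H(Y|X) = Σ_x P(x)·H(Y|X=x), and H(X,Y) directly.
H(X) = 1.3229 bits, H(Y|X) = 0.3470 bits, H(X,Y) = 1.6698 bits

Marginal of X (row sums):
  P(X=0) = 0.006 + 0.093 = 0.099
  P(X=1) = 0.022 + 0.312 = 0.334
  P(X=2) = 0.037 + 0.530 = 0.567
H(X) = -[0.099·log₂(0.099) + 0.334·log₂(0.334) + 0.567·log₂(0.567)]
  = 0.330306 + 0.528415 + 0.464134 = 1.3229 bits

H(Y|X) = Σ_x P(x)·H(Y|X=x):
  X=0: P(X=0) = 0.099, P(Y|X=0) = (2/33, 31/33) → H(Y|X=0) = 0.329846
  X=1: P(X=1) = 0.334, P(Y|X=1) = (11/167, 156/167) → H(Y|X=1) = 0.350312
  X=2: P(X=2) = 0.567, P(Y|X=2) = (37/567, 530/567) → H(Y|X=2) = 0.347964
H(Y|X) = 0.099·0.329846 + 0.334·0.350312 + 0.567·0.347964 = 0.3470 bits

H(X,Y) = -Σ_{x,y} P(x,y) log₂ P(x,y). Per-cell terms -P(x,y)·log₂P(x,y):
  X=0: 0.044285, 0.318676
  X=1: 0.121140, 0.524279
  X=2: 0.175984, 0.485446
Sum of the 6 terms: H(X,Y) = 1.6698 bits

Chain rule check:
  H(X) + H(Y|X) = 1.3229 + 0.3470 = 1.6699 bits
  H(X,Y) = 1.6698 bits
✓ Chain rule verified (Δ = 0.0001 is 4-dp rounding noise: each of the three values was rounded independently).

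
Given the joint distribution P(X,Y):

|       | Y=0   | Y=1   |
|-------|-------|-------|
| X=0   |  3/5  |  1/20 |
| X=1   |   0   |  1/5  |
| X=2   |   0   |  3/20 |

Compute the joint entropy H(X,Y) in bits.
1.5332 bits

H(X,Y) = -Σ_{x,y} P(x,y) log₂ P(x,y). Per-cell terms -P(x,y)·log₂P(x,y):
  X=0: 0.4422, 0.2161
  X=1: 0.0000, 0.4644
  X=2: 0.0000, 0.4105
  (cells with P = 0 contribute 0)
Sum of the 6 terms: H(X,Y) = 1.5332 bits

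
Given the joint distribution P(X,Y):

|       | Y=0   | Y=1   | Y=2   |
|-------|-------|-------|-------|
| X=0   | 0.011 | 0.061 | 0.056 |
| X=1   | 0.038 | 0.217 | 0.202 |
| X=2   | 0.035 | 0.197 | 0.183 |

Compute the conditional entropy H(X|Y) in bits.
1.4225 bits

H(X|Y) = H(X,Y) - H(Y)

H(X,Y) = -Σ_{x,y} P(x,y) log₂ P(x,y). Per-cell terms -P(x,y)·log₂P(x,y):
  X=0: 0.07157, 0.24614, 0.23287
  X=1: 0.17928, 0.47832, 0.46613
  X=2: 0.16928, 0.46172, 0.44837
Sum of the 9 terms: H(X,Y) = 2.7537 bits

Marginal of Y (column sums):
  P(Y=0) = 0.011 + 0.038 + 0.035 = 0.084
  P(Y=1) = 0.061 + 0.217 + 0.197 = 0.475
  P(Y=2) = 0.056 + 0.202 + 0.183 = 0.441
H(Y) = -[0.084·log₂(0.084) + 0.475·log₂(0.475) + 0.441·log₂(0.441)]
  = 0.30017 + 0.51015 + 0.52089 = 1.3312 bits

H(X|Y) = H(X,Y) - H(Y) = 2.7537 - 1.3312 = 1.4225 bits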